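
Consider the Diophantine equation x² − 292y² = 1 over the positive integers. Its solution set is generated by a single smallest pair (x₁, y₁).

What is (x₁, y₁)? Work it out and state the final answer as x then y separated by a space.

[17; 11,2,1,3,8,3,1,2,11,34] for √292; ℓ=10 ⇒ convergent index 9
a_0=17:  p_0=17·1+0=17,  q_0=17·0+1=1
a_1=11:  p_1=11·17+1=188,  q_1=11·1+0=11
a_2=2:  p_2=2·188+17=393,  q_2=2·11+1=23
…
a_4=3:  p_4=3·581+393=2136,  q_4=3·34+23=125
…
a_8=2:  p_8=2·72812+55143=200767,  q_8=2·4261+3227=11749
a_9=11:  p_9=11·200767+72812=2281249,  q_9=11·11749+4261=133500
(x₁, y₁) = (2281249, 133500);  2281249² − 292·133500² = 1 ✓

2281249 133500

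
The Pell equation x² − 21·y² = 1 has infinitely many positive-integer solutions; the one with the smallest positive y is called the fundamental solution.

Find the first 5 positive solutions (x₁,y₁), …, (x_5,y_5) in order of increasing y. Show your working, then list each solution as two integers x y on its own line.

55 12
6049 1320
665335 145188
73180801 15969360
8049222775 1756484412

d=21: √d = [4; 1,1,2,1,1,8] (ℓ=6, even), read p_5/q_5
k=0  a_k=4  p_k/q_k = 4/1
k=1  a_k=1  p_k/q_k = 5/1
k=2  a_k=1  p_k/q_k = 9/2
k=3  a_k=2  p_k/q_k = 23/5
k=4  a_k=1  p_k/q_k = 32/7
k=5  a_k=1  p_k/q_k = 55/12
→ (55, 12).  Check: 55²=3025, 21·12²=3024, difference 1.
n=2: (55,12)∘(55,12) = (55·55+21·12·12, 55·12+12·55) = (6049,1320)
n=3: (6049,1320)∘(55,12) = (55·6049+21·12·1320, 55·1320+12·6049) = (665335,145188)
n=4: (665335,145188)∘(55,12) = (55·665335+21·12·145188, 55·145188+12·665335) = (73180801,15969360)
n=5: (73180801,15969360)∘(55,12) = (55·73180801+21·12·15969360, 55·15969360+12·73180801) = (8049222775,1756484412)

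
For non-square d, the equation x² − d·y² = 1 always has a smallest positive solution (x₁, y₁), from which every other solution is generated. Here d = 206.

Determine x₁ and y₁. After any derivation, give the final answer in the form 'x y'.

d=206: √d = [14; 2,1,5,14,5,1,2,28] (ℓ=8, even), read p_7/q_7
i=0: a=14 ⇒ p=14, q=1
…
i=4: a=14 ⇒ p=3459, q=241
…
i=6: a=1 ⇒ p=20998, q=1463
i=7: a=2 ⇒ p=59535, q=4148
(x₁, y₁) = (59535, 4148);  59535² − 206·4148² = 1 ✓

59535 4148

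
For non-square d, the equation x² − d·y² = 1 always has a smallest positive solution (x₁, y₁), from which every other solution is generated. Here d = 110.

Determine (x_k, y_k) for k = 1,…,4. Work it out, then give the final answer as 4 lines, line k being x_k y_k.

21 2
881 84
36981 3526
1552321 148008

√110 = [10; 2,20, …], period ℓ=2 (even) → k=1
step 0: (10, 1)  from 10·(1,0) + (0,1)
step 1: (21, 2)  from 2·(10,1) + (1,0)
fundamental: x₁=21, y₁=2  (since 441 − 110·4 = 1)
n=2: (21,2)∘(21,2) = (21·21+110·2·2, 21·2+2·21) = (881,84)
n=3: (881,84)∘(21,2) = (21·881+110·2·84, 21·84+2·881) = (36981,3526)
n=4: (36981,3526)∘(21,2) = (21·36981+110·2·3526, 21·3526+2·36981) = (1552321,148008)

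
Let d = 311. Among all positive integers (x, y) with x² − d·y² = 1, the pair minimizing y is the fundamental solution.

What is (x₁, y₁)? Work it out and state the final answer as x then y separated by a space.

√311 = [17; 1,1,1,2,1,…,1,1,34, …], period ℓ=16 (even) → k=15
step 0: (17, 1)  from 17·(1,0) + (0,1)
…
step 7: (4109, 233)  from 3·(1305,74) + (194,11)
…
step 9: (217583, 12338)  from 3·(71158,4035) + (4109,233)
step 10: (1376656, 78063)  from 6·(217583,12338) + (71158,4035)
…
step 13: (6159373, 349266)  from 1·(4565134,258865) + (1594239,90401)
step 14: (10724507, 608131)  from 1·(6159373,349266) + (4565134,258865)
step 15: (16883880, 957397)  from 1·(10724507,608131) + (6159373,349266)
(x₁, y₁) = (16883880, 957397);  16883880² − 311·957397² = 1 ✓

16883880 957397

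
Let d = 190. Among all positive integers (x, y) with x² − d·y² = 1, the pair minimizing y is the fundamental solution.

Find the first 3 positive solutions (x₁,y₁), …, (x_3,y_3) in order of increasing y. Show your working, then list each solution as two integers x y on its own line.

52021 3774
5412368881 392654508
563113683064981 40852560317562

√190 → a₀=13, period (1,3,1,1,1,…,3,1,26); ℓ=14 even so k=13
i=0: a=13 ⇒ p=13, q=1
…
i=3: a=1 ⇒ p=69, q=5
…
i=12: a=3 ⇒ p=40787, q=2959
i=13: a=1 ⇒ p=52021, q=3774
fundamental: x₁=52021, y₁=3774  (since 2706184441 − 190·14243076 = 1)
(x_2, y_2) = (52021·52021 + 190·3774·3774, 52021·3774 + 3774·52021) = (5412368881, 392654508)
(x_3, y_3) = (52021·5412368881 + 190·3774·392654508, 52021·392654508 + 3774·5412368881) = (563113683064981, 40852560317562)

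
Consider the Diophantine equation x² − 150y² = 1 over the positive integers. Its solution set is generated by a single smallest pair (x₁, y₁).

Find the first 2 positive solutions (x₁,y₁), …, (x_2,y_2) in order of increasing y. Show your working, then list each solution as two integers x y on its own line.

[12; 4,24] for √150; ℓ=2 ⇒ convergent index 1
i=0: a=12 ⇒ p=12, q=1
i=1: a=4 ⇒ p=49, q=4
→ (49, 4).  Check: 49²=2401, 150·4²=2400, difference 1.
(49+4√150)^2 = 4801 + 392√150

49 4
4801 392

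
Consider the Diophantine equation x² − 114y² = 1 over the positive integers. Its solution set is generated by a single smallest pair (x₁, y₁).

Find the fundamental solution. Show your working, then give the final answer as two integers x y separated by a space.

[10; 1,2,10,2,1,20] for √114; ℓ=6 ⇒ convergent index 5
k=0  a_k=10  p_k/q_k = 10/1
…
k=4  a_k=2  p_k/q_k = 694/65
k=5  a_k=1  p_k/q_k = 1025/96
→ (1025, 96).  Check: 1025²=1050625, 114·96²=1050624, difference 1.

1025 96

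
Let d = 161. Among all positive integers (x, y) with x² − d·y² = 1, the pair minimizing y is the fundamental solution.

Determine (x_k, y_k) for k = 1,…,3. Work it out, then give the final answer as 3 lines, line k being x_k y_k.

[12; 1,2,4,1,2,1,4,2,1,24] for √161; ℓ=10 ⇒ convergent index 9
step 0: (12, 1)  from 12·(1,0) + (0,1)
step 1: (13, 1)  from 1·(12,1) + (1,0)
step 2: (38, 3)  from 2·(13,1) + (12,1)
…
step 7: (3667, 289)  from 4·(774,61) + (571,45)
step 8: (8108, 639)  from 2·(3667,289) + (774,61)
step 9: (11775, 928)  from 1·(8108,639) + (3667,289)
(x₁, y₁) = (11775, 928);  11775² − 161·928² = 1 ✓
n=2: (11775,928)∘(11775,928) = (11775·11775+161·928·928, 11775·928+928·11775) = (277301249,21854400)
n=3: (277301249,21854400)∘(11775,928) = (11775·277301249+161·928·21854400, 11775·21854400+928·277301249) = (6530444402175,514671119072)

11775 928
277301249 21854400
6530444402175 514671119072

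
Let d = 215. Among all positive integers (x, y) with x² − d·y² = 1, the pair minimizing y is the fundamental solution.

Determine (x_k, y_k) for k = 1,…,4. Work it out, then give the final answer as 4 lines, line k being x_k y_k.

√215 → a₀=14, period (1,1,1,28); ℓ=4 even so k=3
k=0  a_k=14  p_k/q_k = 14/1
k=1  a_k=1  p_k/q_k = 15/1
k=2  a_k=1  p_k/q_k = 29/2
k=3  a_k=1  p_k/q_k = 44/3
→ (44, 3).  Check: 44²=1936, 215·3²=1935, difference 1.
n=2: (44,3)∘(44,3) = (44·44+215·3·3, 44·3+3·44) = (3871,264)
n=3: (3871,264)∘(44,3) = (44·3871+215·3·264, 44·264+3·3871) = (340604,23229)
n=4: (340604,23229)∘(44,3) = (44·340604+215·3·23229, 44·23229+3·340604) = (29969281,2043888)

44 3
3871 264
340604 23229
29969281 2043888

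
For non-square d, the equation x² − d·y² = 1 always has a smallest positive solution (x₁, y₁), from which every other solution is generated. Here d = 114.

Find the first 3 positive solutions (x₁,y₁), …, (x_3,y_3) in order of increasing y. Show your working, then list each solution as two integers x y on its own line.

1025 96
2101249 196800
4307559425 403439904

√114 → a₀=10, period (1,2,10,2,1,20); ℓ=6 even so k=5
step 0: (10, 1)  from 10·(1,0) + (0,1)
step 1: (11, 1)  from 1·(10,1) + (1,0)
step 2: (32, 3)  from 2·(11,1) + (10,1)
step 3: (331, 31)  from 10·(32,3) + (11,1)
step 4: (694, 65)  from 2·(331,31) + (32,3)
step 5: (1025, 96)  from 1·(694,65) + (331,31)
→ (1025, 96).  Check: 1025²=1050625, 114·96²=1050624, difference 1.
(1025+96√114)^2 = 2101249 + 196800√114
(1025+96√114)^3 = 4307559425 + 403439904√114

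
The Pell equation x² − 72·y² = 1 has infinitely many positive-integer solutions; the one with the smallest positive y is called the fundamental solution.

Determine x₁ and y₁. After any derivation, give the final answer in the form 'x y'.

[8; 2,16] for √72; ℓ=2 ⇒ convergent index 1
a_0=8:  p_0=8·1+0=8,  q_0=8·0+1=1
a_1=2:  p_1=2·8+1=17,  q_1=2·1+0=2
(x₁, y₁) = (17, 2);  17² − 72·2² = 1 ✓

17 2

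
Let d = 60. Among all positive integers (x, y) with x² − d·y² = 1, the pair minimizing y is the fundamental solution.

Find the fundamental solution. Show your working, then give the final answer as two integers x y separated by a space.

31 4

√60 = [7; 1,2,1,14, …], period ℓ=4 (even) → k=3
step 0: (7, 1)  from 7·(1,0) + (0,1)
step 1: (8, 1)  from 1·(7,1) + (1,0)
step 2: (23, 3)  from 2·(8,1) + (7,1)
step 3: (31, 4)  from 1·(23,3) + (8,1)
→ (31, 4).  Check: 31²=961, 60·4²=960, difference 1.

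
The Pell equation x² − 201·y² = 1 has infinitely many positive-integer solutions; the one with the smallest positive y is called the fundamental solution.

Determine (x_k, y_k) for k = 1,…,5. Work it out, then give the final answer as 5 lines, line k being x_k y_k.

515095 36332
530645718049 37428863080
546665912276384215 38558840456348868
563169756167477608732801 39722931849688611461840
580171851105627091828167877975 40922167162192151801416600732

d=201: √d = [14; 5,1,1,1,2,…,1,5,28] (ℓ=14, even), read p_13/q_13
k=0  a_k=14  p_k/q_k = 14/1
k=1  a_k=5  p_k/q_k = 71/5
…
k=3  a_k=1  p_k/q_k = 156/11
…
k=5  a_k=2  p_k/q_k = 638/45
…
k=7  a_k=8  p_k/q_k = 7670/541
…
k=9  a_k=2  p_k/q_k = 24768/1747
k=10  a_k=1  p_k/q_k = 33317/2350
…
k=12  a_k=1  p_k/q_k = 91402/6447
k=13  a_k=5  p_k/q_k = 515095/36332
fundamental: x₁=515095, y₁=36332  (since 265322859025 − 201·1320014224 = 1)
(x_2, y_2) = (515095·515095 + 201·36332·36332, 515095·36332 + 36332·515095) = (530645718049, 37428863080)
(x_3, y_3) = (515095·530645718049 + 201·36332·37428863080, 515095·37428863080 + 36332·530645718049) = (546665912276384215, 38558840456348868)
(x_4, y_4) = (515095·546665912276384215 + 201·36332·38558840456348868, 515095·38558840456348868 + 36332·546665912276384215) = (563169756167477608732801, 39722931849688611461840)
(x_5, y_5) = (515095·563169756167477608732801 + 201·36332·39722931849688611461840, 515095·39722931849688611461840 + 36332·563169756167477608732801) = (580171851105627091828167877975, 40922167162192151801416600732)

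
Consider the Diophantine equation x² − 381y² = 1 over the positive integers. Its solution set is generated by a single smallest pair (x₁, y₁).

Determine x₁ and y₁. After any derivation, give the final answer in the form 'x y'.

√381 → a₀=19, period (1,1,12,1,1,38); ℓ=6 even so k=5
step 0: (19, 1)  from 19·(1,0) + (0,1)
step 1: (20, 1)  from 1·(19,1) + (1,0)
step 2: (39, 2)  from 1·(20,1) + (19,1)
step 3: (488, 25)  from 12·(39,2) + (20,1)
step 4: (527, 27)  from 1·(488,25) + (39,2)
step 5: (1015, 52)  from 1·(527,27) + (488,25)
→ (1015, 52).  Check: 1015²=1030225, 381·52²=1030224, difference 1.

1015 52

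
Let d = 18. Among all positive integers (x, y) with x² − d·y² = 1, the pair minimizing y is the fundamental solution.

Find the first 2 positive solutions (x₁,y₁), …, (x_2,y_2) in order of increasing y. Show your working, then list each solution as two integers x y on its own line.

17 4
577 136

√18 → a₀=4, period (4,8); ℓ=2 even so k=1
step 0: (4, 1)  from 4·(1,0) + (0,1)
step 1: (17, 4)  from 4·(4,1) + (1,0)
fundamental: x₁=17, y₁=4  (since 289 − 18·16 = 1)
(17+4√18)^2 = 577 + 136√18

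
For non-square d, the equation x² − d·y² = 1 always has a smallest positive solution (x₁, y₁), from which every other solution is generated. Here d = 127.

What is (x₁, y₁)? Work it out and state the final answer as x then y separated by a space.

4730624 419775

[11; 3,1,2,2,7,11,7,2,2,1,3,22] for √127; ℓ=12 ⇒ convergent index 11
i=0: a=11 ⇒ p=11, q=1
…
i=6: a=11 ⇒ p=24218, q=2149
…
i=8: a=2 ⇒ p=367620, q=32621
i=9: a=2 ⇒ p=906941, q=80478
i=10: a=1 ⇒ p=1274561, q=113099
i=11: a=3 ⇒ p=4730624, q=419775
fundamental: x₁=4730624, y₁=419775  (since 22378803429376 − 127·176211050625 = 1)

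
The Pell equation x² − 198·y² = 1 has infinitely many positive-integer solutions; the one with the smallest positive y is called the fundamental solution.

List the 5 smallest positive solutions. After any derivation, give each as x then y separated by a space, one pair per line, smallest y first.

197 14
77617 5516
30580901 2173290
12048797377 856270744
4747195585637 337368499846

d=198: √d = [14; 14,28] (ℓ=2, even), read p_1/q_1
step 0: (14, 1)  from 14·(1,0) + (0,1)
step 1: (197, 14)  from 14·(14,1) + (1,0)
→ (197, 14).  Check: 197²=38809, 198·14²=38808, difference 1.
k=2:  x_2 = 197·197+198·14·14 = 77617,  y_2 = 197·14+14·197 = 5516
k=3:  x_3 = 197·77617+198·14·5516 = 30580901,  y_3 = 197·5516+14·77617 = 2173290
k=4:  x_4 = 197·30580901+198·14·2173290 = 12048797377,  y_4 = 197·2173290+14·30580901 = 856270744
k=5:  x_5 = 197·12048797377+198·14·856270744 = 4747195585637,  y_5 = 197·856270744+14·12048797377 = 337368499846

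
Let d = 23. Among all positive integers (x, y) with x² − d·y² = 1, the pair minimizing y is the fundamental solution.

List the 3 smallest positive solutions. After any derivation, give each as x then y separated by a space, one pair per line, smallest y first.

24 5
1151 240
55224 11515

[4; 1,3,1,8] for √23; ℓ=4 ⇒ convergent index 3
a_0=4:  p_0=4·1+0=4,  q_0=4·0+1=1
a_1=1:  p_1=1·4+1=5,  q_1=1·1+0=1
a_2=3:  p_2=3·5+4=19,  q_2=3·1+1=4
a_3=1:  p_3=1·19+5=24,  q_3=1·4+1=5
fundamental: x₁=24, y₁=5  (since 576 − 23·25 = 1)
(x_2, y_2) = (24·24 + 23·5·5, 24·5 + 5·24) = (1151, 240)
(x_3, y_3) = (24·1151 + 23·5·240, 24·240 + 5·1151) = (55224, 11515)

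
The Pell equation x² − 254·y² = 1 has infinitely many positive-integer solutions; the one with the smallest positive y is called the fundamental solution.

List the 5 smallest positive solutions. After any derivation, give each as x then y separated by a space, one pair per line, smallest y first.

d=254: √d = [15; 1,14,1,30] (ℓ=4, even), read p_3/q_3
i=0: a=15 ⇒ p=15, q=1
…
i=2: a=14 ⇒ p=239, q=15
i=3: a=1 ⇒ p=255, q=16
→ (255, 16).  Check: 255²=65025, 254·16²=65024, difference 1.
(x_2, y_2) = (255·255 + 254·16·16, 255·16 + 16·255) = (130049, 8160)
(x_3, y_3) = (255·130049 + 254·16·8160, 255·8160 + 16·130049) = (66324735, 4161584)
(x_4, y_4) = (255·66324735 + 254·16·4161584, 255·4161584 + 16·66324735) = (33825484801, 2122399680)
(x_5, y_5) = (255·33825484801 + 254·16·2122399680, 255·2122399680 + 16·33825484801) = (17250930923775, 1082419675216)

255 16
130049 8160
66324735 4161584
33825484801 2122399680
17250930923775 1082419675216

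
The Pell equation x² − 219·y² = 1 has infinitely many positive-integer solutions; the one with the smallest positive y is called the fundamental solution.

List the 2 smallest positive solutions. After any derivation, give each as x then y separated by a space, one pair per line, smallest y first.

√219 → a₀=14, period (1,3,1,28); ℓ=4 even so k=3
a_0=14:  p_0=14·1+0=14,  q_0=14·0+1=1
…
a_2=3:  p_2=3·15+14=59,  q_2=3·1+1=4
a_3=1:  p_3=1·59+15=74,  q_3=1·4+1=5
(x₁, y₁) = (74, 5);  74² − 219·5² = 1 ✓
k=2:  x_2 = 74·74+219·5·5 = 10951,  y_2 = 74·5+5·74 = 740

74 5
10951 740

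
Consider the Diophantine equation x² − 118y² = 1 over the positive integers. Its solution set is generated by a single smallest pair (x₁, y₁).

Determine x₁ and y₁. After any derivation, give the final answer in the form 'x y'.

306917 28254

√118 → a₀=10, period (1,6,3,2,10,2,3,6,1,20); ℓ=10 even so k=9
a_0=10:  p_0=10·1+0=10,  q_0=10·0+1=1
a_1=1:  p_1=1·10+1=11,  q_1=1·1+0=1
…
a_7=3:  p_7=3·12112+5779=42115,  q_7=3·1115+532=3877
a_8=6:  p_8=6·42115+12112=264802,  q_8=6·3877+1115=24377
a_9=1:  p_9=1·264802+42115=306917,  q_9=1·24377+3877=28254
fundamental: x₁=306917, y₁=28254  (since 94198044889 − 118·798288516 = 1)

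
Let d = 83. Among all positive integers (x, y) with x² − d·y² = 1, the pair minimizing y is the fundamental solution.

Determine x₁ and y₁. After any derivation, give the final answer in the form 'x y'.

√83 → a₀=9, period (9,18); ℓ=2 even so k=1
step 0: (9, 1)  from 9·(1,0) + (0,1)
step 1: (82, 9)  from 9·(9,1) + (1,0)
fundamental: x₁=82, y₁=9  (since 6724 − 83·81 = 1)

82 9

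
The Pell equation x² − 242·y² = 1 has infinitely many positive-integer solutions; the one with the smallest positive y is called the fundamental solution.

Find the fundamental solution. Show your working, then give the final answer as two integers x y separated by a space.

19601 1260

d=242: √d = [15; 1,1,3,1,14,1,3,1,1,30] (ℓ=10, even), read p_9/q_9
a_0=15:  p_0=15·1+0=15,  q_0=15·0+1=1
a_1=1:  p_1=1·15+1=16,  q_1=1·1+0=1
…
a_4=1:  p_4=1·109+31=140,  q_4=1·7+2=9
…
a_8=1:  p_8=1·8696+2209=10905,  q_8=1·559+142=701
a_9=1:  p_9=1·10905+8696=19601,  q_9=1·701+559=1260
(x₁, y₁) = (19601, 1260);  19601² − 242·1260² = 1 ✓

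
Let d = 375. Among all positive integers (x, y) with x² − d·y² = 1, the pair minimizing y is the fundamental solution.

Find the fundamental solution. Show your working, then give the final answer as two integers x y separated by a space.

d=375: √d = [19; 2,1,2,1,5,1,2,1,2,38] (ℓ=10, even), read p_9/q_9
k=0  a_k=19  p_k/q_k = 19/1
…
k=2  a_k=1  p_k/q_k = 58/3
…
k=4  a_k=1  p_k/q_k = 213/11
…
k=7  a_k=2  p_k/q_k = 4086/211
k=8  a_k=1  p_k/q_k = 5519/285
k=9  a_k=2  p_k/q_k = 15124/781
→ (15124, 781).  Check: 15124²=228735376, 375·781²=228735375, difference 1.

15124 781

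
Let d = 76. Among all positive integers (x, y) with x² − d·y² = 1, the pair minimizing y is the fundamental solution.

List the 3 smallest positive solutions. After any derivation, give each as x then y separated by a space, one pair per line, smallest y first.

57799 6630
6681448801 766414740
772362118440199 88596011107890

d=76: √d = [8; 1,2,1,1,5,4,5,1,1,2,1,16] (ℓ=12, even), read p_11/q_11
step 0: (8, 1)  from 8·(1,0) + (0,1)
…
step 2: (26, 3)  from 2·(9,1) + (8,1)
step 3: (35, 4)  from 1·(26,3) + (9,1)
step 4: (61, 7)  from 1·(35,4) + (26,3)
step 5: (340, 39)  from 5·(61,7) + (35,4)
step 6: (1421, 163)  from 4·(340,39) + (61,7)
step 7: (7445, 854)  from 5·(1421,163) + (340,39)
step 8: (8866, 1017)  from 1·(7445,854) + (1421,163)
step 9: (16311, 1871)  from 1·(8866,1017) + (7445,854)
step 10: (41488, 4759)  from 2·(16311,1871) + (8866,1017)
step 11: (57799, 6630)  from 1·(41488,4759) + (16311,1871)
(x₁, y₁) = (57799, 6630);  57799² − 76·6630² = 1 ✓
(x_2, y_2) = (57799·57799 + 76·6630·6630, 57799·6630 + 6630·57799) = (6681448801, 766414740)
(x_3, y_3) = (57799·6681448801 + 76·6630·766414740, 57799·766414740 + 6630·6681448801) = (772362118440199, 88596011107890)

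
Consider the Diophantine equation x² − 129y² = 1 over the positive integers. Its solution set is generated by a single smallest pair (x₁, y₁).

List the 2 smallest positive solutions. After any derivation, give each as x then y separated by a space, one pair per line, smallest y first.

16855 1484
568182049 50025640

√129 → a₀=11, period (2,1,3,1,6,1,3,1,2,22); ℓ=10 even so k=9
a_0=11:  p_0=11·1+0=11,  q_0=11·0+1=1
…
a_2=1:  p_2=1·23+11=34,  q_2=1·2+1=3
…
a_4=1:  p_4=1·125+34=159,  q_4=1·11+3=14
a_5=6:  p_5=6·159+125=1079,  q_5=6·14+11=95
…
a_7=3:  p_7=3·1238+1079=4793,  q_7=3·109+95=422
a_8=1:  p_8=1·4793+1238=6031,  q_8=1·422+109=531
a_9=2:  p_9=2·6031+4793=16855,  q_9=2·531+422=1484
(x₁, y₁) = (16855, 1484);  16855² − 129·1484² = 1 ✓
(16855+1484√129)^2 = 568182049 + 50025640√129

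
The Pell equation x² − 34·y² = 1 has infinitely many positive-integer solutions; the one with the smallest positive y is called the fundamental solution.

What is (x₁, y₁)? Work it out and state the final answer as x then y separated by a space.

√34 → a₀=5, period (1,4,1,10); ℓ=4 even so k=3
a_0=5:  p_0=5·1+0=5,  q_0=5·0+1=1
a_1=1:  p_1=1·5+1=6,  q_1=1·1+0=1
a_2=4:  p_2=4·6+5=29,  q_2=4·1+1=5
a_3=1:  p_3=1·29+6=35,  q_3=1·5+1=6
→ (35, 6).  Check: 35²=1225, 34·6²=1224, difference 1.

35 6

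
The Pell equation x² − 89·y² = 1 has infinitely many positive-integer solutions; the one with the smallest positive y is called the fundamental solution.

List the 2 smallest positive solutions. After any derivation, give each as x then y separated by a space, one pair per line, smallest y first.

√89 → a₀=9, period (2,3,3,2,18); ℓ=5 odd so k=9
step 0: (9, 1)  from 9·(1,0) + (0,1)
…
step 2: (66, 7)  from 3·(19,2) + (9,1)
step 3: (217, 23)  from 3·(66,7) + (19,2)
step 4: (500, 53)  from 2·(217,23) + (66,7)
step 5: (9217, 977)  from 18·(500,53) + (217,23)
step 6: (18934, 2007)  from 2·(9217,977) + (500,53)
step 7: (66019, 6998)  from 3·(18934,2007) + (9217,977)
step 8: (216991, 23001)  from 3·(66019,6998) + (18934,2007)
step 9: (500001, 53000)  from 2·(216991,23001) + (66019,6998)
(x₁, y₁) = (500001, 53000);  500001² − 89·53000² = 1 ✓
k=2:  x_2 = 500001·500001+89·53000·53000 = 500002000001,  y_2 = 500001·53000+53000·500001 = 53000106000

500001 53000
500002000001 53000106000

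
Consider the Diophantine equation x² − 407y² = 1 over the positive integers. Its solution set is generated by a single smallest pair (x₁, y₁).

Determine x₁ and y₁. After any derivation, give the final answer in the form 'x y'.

2663 132

[20; 5,1,2,1,5,40] for √407; ℓ=6 ⇒ convergent index 5
a_0=20:  p_0=20·1+0=20,  q_0=20·0+1=1
a_1=5:  p_1=5·20+1=101,  q_1=5·1+0=5
…
a_3=2:  p_3=2·121+101=343,  q_3=2·6+5=17
a_4=1:  p_4=1·343+121=464,  q_4=1·17+6=23
a_5=5:  p_5=5·464+343=2663,  q_5=5·23+17=132
(x₁, y₁) = (2663, 132);  2663² − 407·132² = 1 ✓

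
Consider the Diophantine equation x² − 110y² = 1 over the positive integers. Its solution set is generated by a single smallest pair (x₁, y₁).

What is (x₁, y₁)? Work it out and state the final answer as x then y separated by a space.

21 2

√110 = [10; 2,20, …], period ℓ=2 (even) → k=1
step 0: (10, 1)  from 10·(1,0) + (0,1)
step 1: (21, 2)  from 2·(10,1) + (1,0)
fundamental: x₁=21, y₁=2  (since 441 − 110·4 = 1)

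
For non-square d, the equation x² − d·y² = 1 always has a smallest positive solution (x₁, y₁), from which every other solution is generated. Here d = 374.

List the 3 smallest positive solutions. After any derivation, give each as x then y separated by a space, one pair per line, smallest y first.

d=374: √d = [19; 2,1,18,1,2,38] (ℓ=6, even), read p_5/q_5
step 0: (19, 1)  from 19·(1,0) + (0,1)
step 1: (39, 2)  from 2·(19,1) + (1,0)
step 2: (58, 3)  from 1·(39,2) + (19,1)
step 3: (1083, 56)  from 18·(58,3) + (39,2)
step 4: (1141, 59)  from 1·(1083,56) + (58,3)
step 5: (3365, 174)  from 2·(1141,59) + (1083,56)
fundamental: x₁=3365, y₁=174  (since 11323225 − 374·30276 = 1)
n=2: (3365,174)∘(3365,174) = (3365·3365+374·174·174, 3365·174+174·3365) = (22646449,1171020)
n=3: (22646449,1171020)∘(3365,174) = (3365·22646449+374·174·1171020, 3365·1171020+174·22646449) = (152410598405,7880964426)

3365 174
22646449 1171020
152410598405 7880964426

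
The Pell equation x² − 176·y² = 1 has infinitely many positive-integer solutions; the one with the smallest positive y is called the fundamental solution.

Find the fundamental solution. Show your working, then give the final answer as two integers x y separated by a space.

[13; 3,1,3,26] for √176; ℓ=4 ⇒ convergent index 3
a_0=13:  p_0=13·1+0=13,  q_0=13·0+1=1
a_1=3:  p_1=3·13+1=40,  q_1=3·1+0=3
a_2=1:  p_2=1·40+13=53,  q_2=1·3+1=4
a_3=3:  p_3=3·53+40=199,  q_3=3·4+3=15
→ (199, 15).  Check: 199²=39601, 176·15²=39600, difference 1.

199 15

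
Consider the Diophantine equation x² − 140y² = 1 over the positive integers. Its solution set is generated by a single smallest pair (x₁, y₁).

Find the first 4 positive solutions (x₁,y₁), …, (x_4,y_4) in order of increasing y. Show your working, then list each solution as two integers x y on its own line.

√140 = [11; 1,4,1,22, …], period ℓ=4 (even) → k=3
step 0: (11, 1)  from 11·(1,0) + (0,1)
step 1: (12, 1)  from 1·(11,1) + (1,0)
step 2: (59, 5)  from 4·(12,1) + (11,1)
step 3: (71, 6)  from 1·(59,5) + (12,1)
fundamental: x₁=71, y₁=6  (since 5041 − 140·36 = 1)
(71+6√140)^2 = 10081 + 852√140
(71+6√140)^3 = 1431431 + 120978√140
(71+6√140)^4 = 203253121 + 17178024√140

71 6
10081 852
1431431 120978
203253121 17178024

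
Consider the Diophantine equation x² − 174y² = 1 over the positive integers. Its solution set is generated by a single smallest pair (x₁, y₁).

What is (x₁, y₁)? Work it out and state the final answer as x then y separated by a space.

√174 → a₀=13, period (5,4,5,26); ℓ=4 even so k=3
step 0: (13, 1)  from 13·(1,0) + (0,1)
step 1: (66, 5)  from 5·(13,1) + (1,0)
step 2: (277, 21)  from 4·(66,5) + (13,1)
step 3: (1451, 110)  from 5·(277,21) + (66,5)
fundamental: x₁=1451, y₁=110  (since 2105401 − 174·12100 = 1)

1451 110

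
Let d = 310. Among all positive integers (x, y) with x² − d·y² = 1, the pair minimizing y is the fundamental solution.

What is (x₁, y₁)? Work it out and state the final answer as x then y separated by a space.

848719 48204

[17; 1,1,1,1,5,…,1,1,34] for √310; ℓ=16 ⇒ convergent index 15
step 0: (17, 1)  from 17·(1,0) + (0,1)
…
step 2: (35, 2)  from 1·(18,1) + (17,1)
…
step 5: (493, 28)  from 5·(88,5) + (53,3)
step 6: (1567, 89)  from 3·(493,28) + (88,5)
step 7: (2060, 117)  from 1·(1567,89) + (493,28)
…
step 9: (7747, 440)  from 1·(5687,323) + (2060,117)
step 10: (28928, 1643)  from 3·(7747,440) + (5687,323)
…
step 12: (181315, 10298)  from 1·(152387,8655) + (28928,1643)
step 13: (333702, 18953)  from 1·(181315,10298) + (152387,8655)
step 14: (515017, 29251)  from 1·(333702,18953) + (181315,10298)
step 15: (848719, 48204)  from 1·(515017,29251) + (333702,18953)
(x₁, y₁) = (848719, 48204);  848719² − 310·48204² = 1 ✓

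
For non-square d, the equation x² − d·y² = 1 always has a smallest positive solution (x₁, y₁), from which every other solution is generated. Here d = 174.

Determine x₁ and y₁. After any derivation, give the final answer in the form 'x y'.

[13; 5,4,5,26] for √174; ℓ=4 ⇒ convergent index 3
a_0=13:  p_0=13·1+0=13,  q_0=13·0+1=1
a_1=5:  p_1=5·13+1=66,  q_1=5·1+0=5
a_2=4:  p_2=4·66+13=277,  q_2=4·5+1=21
a_3=5:  p_3=5·277+66=1451,  q_3=5·21+5=110
(x₁, y₁) = (1451, 110);  1451² − 174·110² = 1 ✓

1451 110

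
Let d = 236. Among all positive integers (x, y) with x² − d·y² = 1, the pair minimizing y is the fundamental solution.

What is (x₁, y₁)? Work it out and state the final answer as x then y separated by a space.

561799 36570

√236 = [15; 2,1,3,5,1,6,1,5,3,1,2,30, …], period ℓ=12 (even) → k=11
a_0=15:  p_0=15·1+0=15,  q_0=15·0+1=1
…
a_2=1:  p_2=1·31+15=46,  q_2=1·2+1=3
a_3=3:  p_3=3·46+31=169,  q_3=3·3+2=11
…
a_9=3:  p_9=3·48806+8311=154729,  q_9=3·3177+541=10072
a_10=1:  p_10=1·154729+48806=203535,  q_10=1·10072+3177=13249
a_11=2:  p_11=2·203535+154729=561799,  q_11=2·13249+10072=36570
(x₁, y₁) = (561799, 36570);  561799² − 236·36570² = 1 ✓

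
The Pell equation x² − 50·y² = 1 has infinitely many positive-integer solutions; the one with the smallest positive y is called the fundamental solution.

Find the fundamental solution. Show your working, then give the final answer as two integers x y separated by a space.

99 14

√50 = [7; 14, …], period ℓ=1 (odd) → k=1
step 0: (7, 1)  from 7·(1,0) + (0,1)
step 1: (99, 14)  from 14·(7,1) + (1,0)
(x₁, y₁) = (99, 14);  99² − 50·14² = 1 ✓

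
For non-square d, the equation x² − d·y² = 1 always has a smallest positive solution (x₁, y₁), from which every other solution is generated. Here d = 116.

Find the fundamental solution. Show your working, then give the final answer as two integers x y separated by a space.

d=116: √d = [10; 1,3,2,1,4,1,2,3,1,20] (ℓ=10, even), read p_9/q_9
a_0=10:  p_0=10·1+0=10,  q_0=10·0+1=1
…
a_3=2:  p_3=2·43+11=97,  q_3=2·4+1=9
…
a_5=4:  p_5=4·140+97=657,  q_5=4·13+9=61
…
a_8=3:  p_8=3·2251+797=7550,  q_8=3·209+74=701
a_9=1:  p_9=1·7550+2251=9801,  q_9=1·701+209=910
→ (9801, 910).  Check: 9801²=96059601, 116·910²=96059600, difference 1.

9801 910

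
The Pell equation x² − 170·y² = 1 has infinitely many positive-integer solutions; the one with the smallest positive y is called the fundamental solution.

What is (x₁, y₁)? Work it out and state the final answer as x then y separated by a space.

339 26

d=170: √d = [13; 26] (ℓ=1, odd), read p_1/q_1
k=0  a_k=13  p_k/q_k = 13/1
k=1  a_k=26  p_k/q_k = 339/26
(x₁, y₁) = (339, 26);  339² − 170·26² = 1 ✓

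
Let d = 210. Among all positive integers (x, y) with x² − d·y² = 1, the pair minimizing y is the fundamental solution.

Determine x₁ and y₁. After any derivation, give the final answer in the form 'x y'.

d=210: √d = [14; 2,28] (ℓ=2, even), read p_1/q_1
k=0  a_k=14  p_k/q_k = 14/1
k=1  a_k=2  p_k/q_k = 29/2
→ (29, 2).  Check: 29²=841, 210·2²=840, difference 1.

29 2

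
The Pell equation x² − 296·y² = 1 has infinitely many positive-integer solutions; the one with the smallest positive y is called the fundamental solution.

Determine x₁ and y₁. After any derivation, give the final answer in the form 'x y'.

√296 → a₀=17, period (4,1,7,1,4,34); ℓ=6 even so k=5
i=0: a=17 ⇒ p=17, q=1
…
i=3: a=7 ⇒ p=671, q=39
i=4: a=1 ⇒ p=757, q=44
i=5: a=4 ⇒ p=3699, q=215
→ (3699, 215).  Check: 3699²=13682601, 296·215²=13682600, difference 1.

3699 215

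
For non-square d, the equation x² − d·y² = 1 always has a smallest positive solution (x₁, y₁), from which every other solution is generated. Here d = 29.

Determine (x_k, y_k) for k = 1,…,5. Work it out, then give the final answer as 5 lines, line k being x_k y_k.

√29 = [5; 2,1,1,2,10, …], period ℓ=5 (odd) → k=9
a_0=5:  p_0=5·1+0=5,  q_0=5·0+1=1
a_1=2:  p_1=2·5+1=11,  q_1=2·1+0=2
a_2=1:  p_2=1·11+5=16,  q_2=1·2+1=3
a_3=1:  p_3=1·16+11=27,  q_3=1·3+2=5
a_4=2:  p_4=2·27+16=70,  q_4=2·5+3=13
a_5=10:  p_5=10·70+27=727,  q_5=10·13+5=135
a_6=2:  p_6=2·727+70=1524,  q_6=2·135+13=283
a_7=1:  p_7=1·1524+727=2251,  q_7=1·283+135=418
a_8=1:  p_8=1·2251+1524=3775,  q_8=1·418+283=701
a_9=2:  p_9=2·3775+2251=9801,  q_9=2·701+418=1820
→ (9801, 1820).  Check: 9801²=96059601, 29·1820²=96059600, difference 1.
k=2:  x_2 = 9801·9801+29·1820·1820 = 192119201,  y_2 = 9801·1820+1820·9801 = 35675640
k=3:  x_3 = 9801·192119201+29·1820·35675640 = 3765920568201,  y_3 = 9801·35675640+1820·192119201 = 699313893460
k=4:  x_4 = 9801·3765920568201+29·1820·699313893460 = 73819574785756801,  y_4 = 9801·699313893460+1820·3765920568201 = 13707950903927280
k=5:  x_5 = 9801·73819574785756801+29·1820·13707950903927280 = 1447011301184484245001,  y_5 = 9801·13707950903927280+1820·73819574785756801 = 268703252919468649100

9801 1820
192119201 35675640
3765920568201 699313893460
73819574785756801 13707950903927280
1447011301184484245001 268703252919468649100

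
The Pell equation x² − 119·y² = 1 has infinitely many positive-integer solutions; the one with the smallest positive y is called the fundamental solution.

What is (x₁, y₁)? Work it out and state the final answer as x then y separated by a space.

120 11

d=119: √d = [10; 1,9,1,20] (ℓ=4, even), read p_3/q_3
a_0=10:  p_0=10·1+0=10,  q_0=10·0+1=1
a_1=1:  p_1=1·10+1=11,  q_1=1·1+0=1
a_2=9:  p_2=9·11+10=109,  q_2=9·1+1=10
a_3=1:  p_3=1·109+11=120,  q_3=1·10+1=11
fundamental: x₁=120, y₁=11  (since 14400 − 119·121 = 1)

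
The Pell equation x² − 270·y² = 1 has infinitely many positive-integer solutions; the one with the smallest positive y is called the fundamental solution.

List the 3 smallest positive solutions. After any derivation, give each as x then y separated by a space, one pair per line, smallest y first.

5291 322
55989361 3407404
592479412811 36057148806

√270 → a₀=16, period (2,3,6,3,2,32); ℓ=6 even so k=5
step 0: (16, 1)  from 16·(1,0) + (0,1)
step 1: (33, 2)  from 2·(16,1) + (1,0)
…
step 4: (2284, 139)  from 3·(723,44) + (115,7)
step 5: (5291, 322)  from 2·(2284,139) + (723,44)
fundamental: x₁=5291, y₁=322  (since 27994681 − 270·103684 = 1)
(x_2, y_2) = (5291·5291 + 270·322·322, 5291·322 + 322·5291) = (55989361, 3407404)
(x_3, y_3) = (5291·55989361 + 270·322·3407404, 5291·3407404 + 322·55989361) = (592479412811, 36057148806)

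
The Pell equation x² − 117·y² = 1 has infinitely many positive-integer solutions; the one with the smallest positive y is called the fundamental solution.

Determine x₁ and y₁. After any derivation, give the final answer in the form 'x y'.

649 60

[10; 1,4,2,4,1,20] for √117; ℓ=6 ⇒ convergent index 5
a_0=10:  p_0=10·1+0=10,  q_0=10·0+1=1
a_1=1:  p_1=1·10+1=11,  q_1=1·1+0=1
a_2=4:  p_2=4·11+10=54,  q_2=4·1+1=5
…
a_4=4:  p_4=4·119+54=530,  q_4=4·11+5=49
a_5=1:  p_5=1·530+119=649,  q_5=1·49+11=60
→ (649, 60).  Check: 649²=421201, 117·60²=421200, difference 1.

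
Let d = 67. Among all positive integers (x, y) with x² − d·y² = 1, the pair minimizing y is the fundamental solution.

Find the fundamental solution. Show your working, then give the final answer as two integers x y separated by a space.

48842 5967

√67 = [8; 5,2,1,1,7,1,1,2,5,16, …], period ℓ=10 (even) → k=9
k=0  a_k=8  p_k/q_k = 8/1
k=1  a_k=5  p_k/q_k = 41/5
k=2  a_k=2  p_k/q_k = 90/11
…
k=7  a_k=1  p_k/q_k = 3577/437
k=8  a_k=2  p_k/q_k = 9053/1106
k=9  a_k=5  p_k/q_k = 48842/5967
→ (48842, 5967).  Check: 48842²=2385540964, 67·5967²=2385540963, difference 1.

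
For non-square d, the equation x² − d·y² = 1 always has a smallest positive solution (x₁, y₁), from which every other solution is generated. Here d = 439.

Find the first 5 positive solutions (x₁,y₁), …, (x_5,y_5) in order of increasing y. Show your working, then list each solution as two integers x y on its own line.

440 21
387199 18480
340734680 16262379
299846131201 14310875040
263864254722200 12593553772821

√439 → a₀=20, period (1,19,1,40); ℓ=4 even so k=3
i=0: a=20 ⇒ p=20, q=1
i=1: a=1 ⇒ p=21, q=1
i=2: a=19 ⇒ p=419, q=20
i=3: a=1 ⇒ p=440, q=21
→ (440, 21).  Check: 440²=193600, 439·21²=193599, difference 1.
(x_2, y_2) = (440·440 + 439·21·21, 440·21 + 21·440) = (387199, 18480)
(x_3, y_3) = (440·387199 + 439·21·18480, 440·18480 + 21·387199) = (340734680, 16262379)
(x_4, y_4) = (440·340734680 + 439·21·16262379, 440·16262379 + 21·340734680) = (299846131201, 14310875040)
(x_5, y_5) = (440·299846131201 + 439·21·14310875040, 440·14310875040 + 21·299846131201) = (263864254722200, 12593553772821)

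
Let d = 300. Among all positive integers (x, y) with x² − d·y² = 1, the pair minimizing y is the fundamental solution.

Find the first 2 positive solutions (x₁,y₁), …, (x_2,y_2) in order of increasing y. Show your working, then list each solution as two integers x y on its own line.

1351 78
3650401 210756

[17; 3,8,3,34] for √300; ℓ=4 ⇒ convergent index 3
i=0: a=17 ⇒ p=17, q=1
…
i=2: a=8 ⇒ p=433, q=25
i=3: a=3 ⇒ p=1351, q=78
→ (1351, 78).  Check: 1351²=1825201, 300·78²=1825200, difference 1.
n=2: (1351,78)∘(1351,78) = (1351·1351+300·78·78, 1351·78+78·1351) = (3650401,210756)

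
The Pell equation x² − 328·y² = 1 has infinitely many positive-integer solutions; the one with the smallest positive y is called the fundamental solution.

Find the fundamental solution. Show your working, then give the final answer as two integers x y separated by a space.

163 9

√328 = [18; 9,36, …], period ℓ=2 (even) → k=1
k=0  a_k=18  p_k/q_k = 18/1
k=1  a_k=9  p_k/q_k = 163/9
fundamental: x₁=163, y₁=9  (since 26569 − 328·81 = 1)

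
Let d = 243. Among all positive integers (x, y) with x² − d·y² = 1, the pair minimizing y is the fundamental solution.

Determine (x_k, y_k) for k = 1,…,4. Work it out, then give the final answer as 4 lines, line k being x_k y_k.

70226 4505
9863382151 632736260
1385331749802026 88869073185015
194572614913330773601 12481839066348990520

d=243: √d = [15; 1,1,2,3,15,3,2,1,1,30] (ℓ=10, even), read p_9/q_9
i=0: a=15 ⇒ p=15, q=1
i=1: a=1 ⇒ p=16, q=1
i=2: a=1 ⇒ p=31, q=2
i=3: a=2 ⇒ p=78, q=5
i=4: a=3 ⇒ p=265, q=17
…
i=6: a=3 ⇒ p=12424, q=797
i=7: a=2 ⇒ p=28901, q=1854
i=8: a=1 ⇒ p=41325, q=2651
i=9: a=1 ⇒ p=70226, q=4505
→ (70226, 4505).  Check: 70226²=4931691076, 243·4505²=4931691075, difference 1.
k=2:  x_2 = 70226·70226+243·4505·4505 = 9863382151,  y_2 = 70226·4505+4505·70226 = 632736260
k=3:  x_3 = 70226·9863382151+243·4505·632736260 = 1385331749802026,  y_3 = 70226·632736260+4505·9863382151 = 88869073185015
k=4:  x_4 = 70226·1385331749802026+243·4505·88869073185015 = 194572614913330773601,  y_4 = 70226·88869073185015+4505·1385331749802026 = 12481839066348990520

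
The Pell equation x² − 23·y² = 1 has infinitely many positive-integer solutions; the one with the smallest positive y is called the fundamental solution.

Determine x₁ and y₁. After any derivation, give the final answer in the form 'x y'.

24 5

d=23: √d = [4; 1,3,1,8] (ℓ=4, even), read p_3/q_3
k=0  a_k=4  p_k/q_k = 4/1
k=1  a_k=1  p_k/q_k = 5/1
k=2  a_k=3  p_k/q_k = 19/4
k=3  a_k=1  p_k/q_k = 24/5
(x₁, y₁) = (24, 5);  24² − 23·5² = 1 ✓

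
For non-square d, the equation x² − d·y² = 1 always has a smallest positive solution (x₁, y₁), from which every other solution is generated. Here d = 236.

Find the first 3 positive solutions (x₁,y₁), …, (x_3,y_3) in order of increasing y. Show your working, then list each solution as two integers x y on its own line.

561799 36570
631236232801 41089978860
709255768702176199 46168618067101710

√236 → a₀=15, period (2,1,3,5,1,6,1,5,3,1,2,30); ℓ=12 even so k=11
step 0: (15, 1)  from 15·(1,0) + (0,1)
step 1: (31, 2)  from 2·(15,1) + (1,0)
step 2: (46, 3)  from 1·(31,2) + (15,1)
…
step 6: (7251, 472)  from 6·(1060,69) + (891,58)
step 7: (8311, 541)  from 1·(7251,472) + (1060,69)
…
step 9: (154729, 10072)  from 3·(48806,3177) + (8311,541)
step 10: (203535, 13249)  from 1·(154729,10072) + (48806,3177)
step 11: (561799, 36570)  from 2·(203535,13249) + (154729,10072)
fundamental: x₁=561799, y₁=36570  (since 315618116401 − 236·1337364900 = 1)
(561799+36570√236)^2 = 631236232801 + 41089978860√236
(561799+36570√236)^3 = 709255768702176199 + 46168618067101710√236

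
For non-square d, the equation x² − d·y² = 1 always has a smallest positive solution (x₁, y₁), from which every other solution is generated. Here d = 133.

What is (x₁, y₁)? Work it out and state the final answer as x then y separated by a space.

d=133: √d = [11; 1,1,7,5,1,…,1,1,22] (ℓ=16, even), read p_15/q_15
step 0: (11, 1)  from 11·(1,0) + (0,1)
step 1: (12, 1)  from 1·(11,1) + (1,0)
…
step 5: (1061, 92)  from 1·(888,77) + (173,15)
…
step 8: (7969, 691)  from 2·(3010,261) + (1949,169)
…
step 11: (29927, 2595)  from 1·(18948,1643) + (10979,952)
…
step 14: (1378591, 119539)  from 1·(1210008,104921) + (168583,14618)
step 15: (2588599, 224460)  from 1·(1378591,119539) + (1210008,104921)
(x₁, y₁) = (2588599, 224460);  2588599² − 133·224460² = 1 ✓

2588599 224460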